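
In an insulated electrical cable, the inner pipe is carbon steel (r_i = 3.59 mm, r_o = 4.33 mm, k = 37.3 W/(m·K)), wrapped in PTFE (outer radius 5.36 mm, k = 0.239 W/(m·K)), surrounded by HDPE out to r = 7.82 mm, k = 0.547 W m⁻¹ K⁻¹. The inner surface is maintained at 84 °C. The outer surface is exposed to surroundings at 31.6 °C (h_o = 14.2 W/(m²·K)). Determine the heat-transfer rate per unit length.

Q' = 31.1 W/m

Resistance network (inner→outer):
  R'_carbon steel = ln(0.00433/0.00359)/(2πk) = 0.1874/(2π·37.3) = 7.997×10^-4 m·K/W
  R'_PTFE = ln(0.00536/0.00433)/(2πk) = 0.2134/(2π·0.239) = 0.1421 m·K/W
  R'_HDPE = ln(0.00782/0.00536)/(2πk) = 0.3777/(2π·0.547) = 0.1099 m·K/W
  R'_conv,out = 1/(2πr h) = 1/(2π·0.00782·14.2) = 1.433 m·K/W
ΣR = 7.997×10^-4 + 0.1421 + 0.1099 + 1.433 = 1.686 m·K/W
Q' = ΔT/ΣR = (84 °C − 31.6 °C)/1.686 = 31.1 W/m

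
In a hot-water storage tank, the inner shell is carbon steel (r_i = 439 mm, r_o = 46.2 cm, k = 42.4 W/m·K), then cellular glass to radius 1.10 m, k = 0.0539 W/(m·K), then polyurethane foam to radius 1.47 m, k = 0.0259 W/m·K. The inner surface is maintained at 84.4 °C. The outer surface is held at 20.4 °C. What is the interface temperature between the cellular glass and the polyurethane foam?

T = 38.0 °C

Series thermal resistances, inner to outer:
  R_carbon steel = (1/0.439 − 1/0.462)/(4πk) = 0.1134/(4π·42.4) = 2.128×10^-4 K/W
  R_cellular glass = (1/0.462 − 1/1.10)/(4πk) = 1.255/(4π·0.0539) = 1.853 K/W
  R_polyurethane foam = (1/1.10 − 1/1.47)/(4πk) = 0.2288/(4π·0.0259) = 0.7030 K/W
ΣR = 2.128×10^-4 + 1.853 + 0.7030 = 2.556 K/W
Q = ΔT/ΣR = (84.4 °C − 20.4 °C)/2.556 = 25.04 W
From the inner boundary to the cellular glass/polyurethane foam interface, ΣR_partial = 1.853 K/W.
T_interface = T_in − Q·ΣR_partial = 84.4 °C − (25.04)(1.853) = 38.0 °C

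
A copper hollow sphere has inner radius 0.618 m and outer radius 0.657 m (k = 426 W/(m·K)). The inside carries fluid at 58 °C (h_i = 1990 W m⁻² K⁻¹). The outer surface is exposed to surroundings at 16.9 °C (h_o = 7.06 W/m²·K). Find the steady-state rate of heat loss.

Treat each layer as a resistance in series:
  R_conv,in = 1/(4πr²h) = 1/(4π·0.618²·1990) = 1.047×10^-4 K/W
  R_copper = (1/0.618 − 1/0.657)/(4πk) = 0.09605/(4π·426) = 1.794×10^-5 K/W
  R_conv,out = 1/(4πr²h) = 1/(4π·0.657²·7.06) = 0.02611 K/W
ΣR = 1.047×10^-4 + 1.794×10^-5 + 0.02611 = 0.02623 K/W
Q = ΔT/ΣR = (58 °C − 16.9 °C)/0.02623 = 1570 W

Q = 1570 W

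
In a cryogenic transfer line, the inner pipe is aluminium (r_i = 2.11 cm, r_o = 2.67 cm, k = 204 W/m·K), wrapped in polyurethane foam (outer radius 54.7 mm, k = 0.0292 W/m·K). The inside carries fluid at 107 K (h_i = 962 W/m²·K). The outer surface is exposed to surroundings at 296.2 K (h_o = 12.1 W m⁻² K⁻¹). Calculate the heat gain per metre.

Series thermal resistances, inner to outer:
  R'_conv,in = 1/(2πr h) = 1/(2π·0.0211·962) = 0.007841 m·K/W
  R'_aluminium = ln(0.0267/0.0211)/(2πk) = 0.2354/(2π·204) = 1.836×10^-4 m·K/W
  R'_polyurethane foam = ln(0.0547/0.0267)/(2πk) = 0.7172/(2π·0.0292) = 3.909 m·K/W
  R'_conv,out = 1/(2πr h) = 1/(2π·0.0547·12.1) = 0.2405 m·K/W
ΣR = 0.007841 + 1.836×10^-4 + 3.909 + 0.2405 = 4.158 m·K/W
Q' = ΔT/ΣR = (107 K − 296.2 K)/4.158 = -45.5 W/m
(Negative Q' ⇒ heat flows inward; heat gain = 45.5 W/m.)

Q' = 45.5 W/m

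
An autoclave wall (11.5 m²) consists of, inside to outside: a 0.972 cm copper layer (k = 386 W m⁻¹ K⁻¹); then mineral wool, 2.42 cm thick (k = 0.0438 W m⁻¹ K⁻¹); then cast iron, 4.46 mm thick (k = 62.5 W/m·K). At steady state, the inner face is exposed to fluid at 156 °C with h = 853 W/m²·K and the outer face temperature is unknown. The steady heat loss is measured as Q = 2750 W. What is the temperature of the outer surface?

Series resistances:
  R_conv,in = 1/(hA) = 1/(853·11.5) = 1.019×10^-4 K/W
  R_copper = L/(kA) = 0.00972/(386·11.5) = 2.190×10^-6 K/W
  R_mineral wool = L/(kA) = 0.0242/(0.0438·11.5) = 0.04804 K/W
  R_cast iron = L/(kA) = 0.00446/(62.5·11.5) = 6.205×10^-6 K/W
ΣR = 0.04815 K/W
ΔT = Q·ΣR = 2750 × 0.04815 = 132.4 K
Heat flows outward, so T_out = T_in − ΔT = 156 − 132.4 = 23.6 °C

T_out = 23.6 °C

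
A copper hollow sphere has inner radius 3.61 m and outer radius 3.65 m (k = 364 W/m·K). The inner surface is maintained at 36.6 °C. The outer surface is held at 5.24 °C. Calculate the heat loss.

Q = 47300 kW

Q = 4πk·ΔT/(1/r₁ − 1/r₂) = 4π × 364 × 31.36 / (1/3.61 − 1/3.65) = 4.73×10^7 W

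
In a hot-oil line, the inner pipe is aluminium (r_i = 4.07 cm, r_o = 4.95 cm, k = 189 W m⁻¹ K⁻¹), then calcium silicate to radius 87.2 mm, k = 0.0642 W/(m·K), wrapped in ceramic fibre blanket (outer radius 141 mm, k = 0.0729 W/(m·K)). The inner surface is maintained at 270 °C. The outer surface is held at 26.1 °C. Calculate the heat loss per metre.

Q' = 99.4 W/m

Resistance network (inner→outer):
  R'_aluminium = ln(0.0495/0.0407)/(2πk) = 0.1957/(2π·189) = 1.648×10^-4 m·K/W
  R'_calcium silicate = ln(0.0872/0.0495)/(2πk) = 0.5662/(2π·0.0642) = 1.404 m·K/W
  R'_ceramic fibre blanket = ln(0.141/0.0872)/(2πk) = 0.4806/(2π·0.0729) = 1.049 m·K/W
ΣR = 1.648×10^-4 + 1.404 + 1.049 = 2.453 m·K/W
Q' = ΔT/ΣR = (270 °C − 26.1 °C)/2.453 = 99.4 W/m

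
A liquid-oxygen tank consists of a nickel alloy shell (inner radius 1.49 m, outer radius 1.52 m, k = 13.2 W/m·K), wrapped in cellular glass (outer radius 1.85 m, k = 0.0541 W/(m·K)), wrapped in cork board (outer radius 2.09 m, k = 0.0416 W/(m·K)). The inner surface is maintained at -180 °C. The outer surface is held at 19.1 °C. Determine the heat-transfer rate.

Q = 683 W

Treat each layer as a resistance in series:
  R_nickel alloy = (1/1.49 − 1/1.52)/(4πk) = 0.01325/(4π·13.2) = 7.986×10^-5 K/W
  R_cellular glass = (1/1.52 − 1/1.85)/(4πk) = 0.1174/(4π·0.0541) = 0.1726 K/W
  R_cork board = (1/1.85 − 1/2.09)/(4πk) = 0.06207/(4π·0.0416) = 0.1187 K/W
ΣR = 7.986×10^-5 + 0.1726 + 0.1187 = 0.2914 K/W
Q = ΔT/ΣR = (-180 °C − 19.1 °C)/0.2914 = -683 W
(Negative Q ⇒ heat flows inward; heat gain = 683 W.)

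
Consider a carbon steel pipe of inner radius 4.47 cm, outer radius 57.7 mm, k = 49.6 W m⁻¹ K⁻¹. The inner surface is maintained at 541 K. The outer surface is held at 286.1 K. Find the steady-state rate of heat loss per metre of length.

Q' = 2πk·ΔT/ln(r₂/r₁) = 2π × 49.6 × 254.9 / ln(0.0577/0.0447) = 3.11×10^5 W/m

Q' = 3.11×10^5 W/m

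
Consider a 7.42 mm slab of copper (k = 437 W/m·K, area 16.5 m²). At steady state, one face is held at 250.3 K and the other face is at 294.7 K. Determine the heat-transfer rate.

Q = kA·ΔT/L = 437 × 16.5 × |250.3 K − 294.7 K| / 0.00742 = 4.31×10^7 W

Q = 4.31×10^7 W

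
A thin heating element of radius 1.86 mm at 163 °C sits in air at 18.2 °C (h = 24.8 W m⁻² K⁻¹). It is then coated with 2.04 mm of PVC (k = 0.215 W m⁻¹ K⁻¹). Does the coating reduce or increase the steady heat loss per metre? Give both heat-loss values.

Critical radius for a cylinder: r_cr = k/h = 0.00867 m = 0.867 cm.
Outer radius after coating: r₂ = 0.00186 + 0.00204 = 0.00390 m.
Since r₁ < r_cr and r₂ ≤ r_cr, the coating moves toward the maximum at r_cr — heat loss rises.
Bare: R = 1/(2πr₁h) = 3.450 m·K/W; Q = 144.8/3.450 = 42.0 W/m.
Coated: R = R_cond + R_conv = 2.194 m·K/W; Q = 144.8/2.194 = 66.0 W/m.

increases: 42.0 → 66.0 W/m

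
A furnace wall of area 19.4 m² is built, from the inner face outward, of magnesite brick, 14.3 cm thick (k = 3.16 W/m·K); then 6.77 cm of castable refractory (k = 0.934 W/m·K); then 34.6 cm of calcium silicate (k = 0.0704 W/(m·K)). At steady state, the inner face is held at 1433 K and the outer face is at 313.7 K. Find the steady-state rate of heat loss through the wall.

Series thermal resistances, inner to outer:
  R_magnesite brick = L/(kA) = 0.143/(3.16·19.4) = 0.002333 K/W
  R_castable refractory = L/(kA) = 0.0677/(0.934·19.4) = 0.003736 K/W
  R_calcium silicate = L/(kA) = 0.346/(0.0704·19.4) = 0.2533 K/W
ΣR = 0.002333 + 0.003736 + 0.2533 = 0.2594 K/W
Q = ΔT/ΣR = (1433 K − 313.7 K)/0.2594 = 4310 W

Q = 4310 W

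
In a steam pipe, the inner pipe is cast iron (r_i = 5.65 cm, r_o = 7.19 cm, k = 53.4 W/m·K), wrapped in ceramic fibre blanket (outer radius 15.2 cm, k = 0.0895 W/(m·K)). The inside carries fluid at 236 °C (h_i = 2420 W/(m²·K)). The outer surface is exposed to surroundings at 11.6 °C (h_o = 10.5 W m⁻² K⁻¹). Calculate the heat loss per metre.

Q' = 157 W/m

Series thermal resistances, inner to outer:
  R'_conv,in = 1/(2πr h) = 1/(2π·0.0565·2420) = 0.001164 m·K/W
  R'_cast iron = ln(0.0719/0.0565)/(2πk) = 0.2410/(2π·53.4) = 7.184×10^-4 m·K/W
  R'_ceramic fibre blanket = ln(0.152/0.0719)/(2πk) = 0.7486/(2π·0.0895) = 1.331 m·K/W
  R'_conv,out = 1/(2πr h) = 1/(2π·0.152·10.5) = 0.09972 m·K/W
ΣR = 0.001164 + 7.184×10^-4 + 1.331 + 0.09972 = 1.433 m·K/W
Q' = ΔT/ΣR = (236 °C − 11.6 °C)/1.433 = 157 W/m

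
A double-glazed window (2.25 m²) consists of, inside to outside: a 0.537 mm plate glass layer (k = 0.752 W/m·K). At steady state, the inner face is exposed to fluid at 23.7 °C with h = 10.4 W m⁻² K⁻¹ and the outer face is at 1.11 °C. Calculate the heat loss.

Series thermal resistances, inner to outer:
  R_conv,in = 1/(hA) = 1/(10.4·2.25) = 0.04274 K/W
  R_plate glass = L/(kA) = 5.37×10^-4/(0.752·2.25) = 3.174×10^-4 K/W
ΣR = 0.04274 + 3.174×10^-4 = 0.04306 K/W
Q = ΔT/ΣR = (23.7 °C − 1.11 °C)/0.04306 = 525 W

Q = 525 W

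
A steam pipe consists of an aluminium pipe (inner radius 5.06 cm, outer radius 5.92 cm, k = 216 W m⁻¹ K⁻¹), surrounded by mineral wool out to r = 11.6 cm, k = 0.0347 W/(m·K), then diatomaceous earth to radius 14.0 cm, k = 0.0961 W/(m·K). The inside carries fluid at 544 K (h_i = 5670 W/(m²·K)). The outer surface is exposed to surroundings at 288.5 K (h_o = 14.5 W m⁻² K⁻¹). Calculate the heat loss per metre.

Q' = 73.5 W/m

Series thermal resistances, inner to outer:
  R'_conv,in = 1/(2πr h) = 1/(2π·0.0506·5670) = 5.547×10^-4 m·K/W
  R'_aluminium = ln(0.0592/0.0506)/(2πk) = 0.1570/(2π·216) = 1.157×10^-4 m·K/W
  R'_mineral wool = ln(0.116/0.0592)/(2πk) = 0.6727/(2π·0.0347) = 3.085 m·K/W
  R'_diatomaceous earth = ln(0.140/0.116)/(2πk) = 0.1881/(2π·0.0961) = 0.3114 m·K/W
  R'_conv,out = 1/(2πr h) = 1/(2π·0.140·14.5) = 0.07840 m·K/W
ΣR = 5.547×10^-4 + 1.157×10^-4 + 3.085 + 0.3114 + 0.07840 = 3.475 m·K/W
Q' = ΔT/ΣR = (544 K − 288.5 K)/3.475 = 73.5 W/m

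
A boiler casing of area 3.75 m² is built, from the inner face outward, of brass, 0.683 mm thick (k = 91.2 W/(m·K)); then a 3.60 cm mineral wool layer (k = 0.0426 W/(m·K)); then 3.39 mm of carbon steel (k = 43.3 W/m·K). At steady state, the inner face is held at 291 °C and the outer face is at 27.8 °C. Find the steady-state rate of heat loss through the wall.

Q = 1170 W

Resistance network (inner→outer):
  R_brass = L/(kA) = 6.83×10^-4/(91.2·3.75) = 1.997×10^-6 K/W
  R_mineral wool = L/(kA) = 0.0360/(0.0426·3.75) = 0.2254 K/W
  R_carbon steel = L/(kA) = 0.00339/(43.3·3.75) = 2.088×10^-5 K/W
ΣR = 1.997×10^-6 + 0.2254 + 2.088×10^-5 = 0.2254 K/W
Q = ΔT/ΣR = (291 °C − 27.8 °C)/0.2254 = 1170 W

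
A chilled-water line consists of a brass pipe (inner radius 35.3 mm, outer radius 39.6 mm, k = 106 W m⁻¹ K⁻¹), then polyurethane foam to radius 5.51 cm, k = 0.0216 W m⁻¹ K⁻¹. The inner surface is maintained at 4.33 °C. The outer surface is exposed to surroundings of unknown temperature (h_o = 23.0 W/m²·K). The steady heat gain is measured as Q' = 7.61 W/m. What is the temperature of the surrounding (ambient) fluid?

Series resistances:
  R'_brass = ln(0.0396/0.0353)/(2πk) = 0.1149/(2π·106) = 1.726×10^-4 m·K/W
  R'_polyurethane foam = ln(0.0551/0.0396)/(2πk) = 0.3303/(2π·0.0216) = 2.434 m·K/W
  R'_conv,out = 1/(2πr h) = 1/(2π·0.0551·23.0) = 0.1256 m·K/W
ΣR = 2.560 m·K/W
ΔT = Q'·ΣR = 7.61 × 2.560 = 19.48 K
Heat flows inward, so T_out = T_in + ΔT = 4.33 + 19.48 = 23.8 °C

T_out = 23.8 °C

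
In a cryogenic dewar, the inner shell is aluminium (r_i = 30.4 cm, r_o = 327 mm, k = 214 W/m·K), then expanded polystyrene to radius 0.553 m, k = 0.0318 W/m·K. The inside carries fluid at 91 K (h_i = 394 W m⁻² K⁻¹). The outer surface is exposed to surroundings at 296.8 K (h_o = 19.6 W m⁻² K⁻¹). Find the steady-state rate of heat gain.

Q = 65.5 W

Series thermal resistances, inner to outer:
  R_conv,in = 1/(4πr²h) = 1/(4π·0.304²·394) = 0.002185 K/W
  R_aluminium = (1/0.304 − 1/0.327)/(4πk) = 0.2314/(4π·214) = 8.604×10^-5 K/W
  R_expanded polystyrene = (1/0.327 − 1/0.553)/(4πk) = 1.250/(4π·0.0318) = 3.128 K/W
  R_conv,out = 1/(4πr²h) = 1/(4π·0.553²·19.6) = 0.01328 K/W
ΣR = 0.002185 + 8.604×10^-5 + 3.128 + 0.01328 = 3.144 K/W
Q = ΔT/ΣR = (91 K − 296.8 K)/3.144 = -65.5 W
(Negative Q ⇒ heat flows inward; heat gain = 65.5 W.)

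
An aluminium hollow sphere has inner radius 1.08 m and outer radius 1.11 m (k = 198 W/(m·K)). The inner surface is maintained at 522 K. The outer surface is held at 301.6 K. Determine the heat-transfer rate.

Q = 4πk·ΔT/(1/r₁ − 1/r₂) = 4π × 198 × 220.4 / (1/1.08 − 1/1.11) = 2.19×10^7 W

Q = 21900 kW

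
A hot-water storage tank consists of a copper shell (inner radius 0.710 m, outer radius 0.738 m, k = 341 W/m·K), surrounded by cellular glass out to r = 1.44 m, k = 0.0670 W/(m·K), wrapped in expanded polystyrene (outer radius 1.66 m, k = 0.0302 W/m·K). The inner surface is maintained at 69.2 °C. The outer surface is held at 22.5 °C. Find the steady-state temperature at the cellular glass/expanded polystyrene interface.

T = 33.5 °C

Treat each layer as a resistance in series:
  R_copper = (1/0.710 − 1/0.738)/(4πk) = 0.05344/(4π·341) = 1.247×10^-5 K/W
  R_cellular glass = (1/0.738 − 1/1.44)/(4πk) = 0.6606/(4π·0.0670) = 0.7846 K/W
  R_expanded polystyrene = (1/1.44 − 1/1.66)/(4πk) = 0.09203/(4π·0.0302) = 0.2425 K/W
ΣR = 1.247×10^-5 + 0.7846 + 0.2425 = 1.027 K/W
Q = ΔT/ΣR = (69.2 °C − 22.5 °C)/1.027 = 45.47 W
From the inner boundary to the cellular glass/expanded polystyrene interface, ΣR_partial = 0.7846 K/W.
T_interface = T_in − Q·ΣR_partial = 69.2 °C − (45.47)(0.7846) = 33.5 °C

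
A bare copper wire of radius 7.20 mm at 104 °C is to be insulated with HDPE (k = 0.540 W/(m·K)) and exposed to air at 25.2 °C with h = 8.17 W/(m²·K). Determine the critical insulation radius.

r_cr = 6.61 cm

For a cylinder, r_cr = k_ins/h = 0.540/8.17 = 0.0661 m = 6.61 cm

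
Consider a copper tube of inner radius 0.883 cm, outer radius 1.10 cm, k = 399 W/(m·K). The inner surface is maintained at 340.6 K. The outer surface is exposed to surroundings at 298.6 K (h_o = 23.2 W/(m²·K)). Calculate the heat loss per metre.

Series thermal resistances, inner to outer:
  R'_copper = ln(0.0110/0.00883)/(2πk) = 0.2197/(2π·399) = 8.765×10^-5 m·K/W
  R'_conv,out = 1/(2πr h) = 1/(2π·0.0110·23.2) = 0.6236 m·K/W
ΣR = 8.765×10^-5 + 0.6236 = 0.6237 m·K/W
Q' = ΔT/ΣR = (340.6 K − 298.6 K)/0.6237 = 67.3 W/m

Q' = 67.3 W/m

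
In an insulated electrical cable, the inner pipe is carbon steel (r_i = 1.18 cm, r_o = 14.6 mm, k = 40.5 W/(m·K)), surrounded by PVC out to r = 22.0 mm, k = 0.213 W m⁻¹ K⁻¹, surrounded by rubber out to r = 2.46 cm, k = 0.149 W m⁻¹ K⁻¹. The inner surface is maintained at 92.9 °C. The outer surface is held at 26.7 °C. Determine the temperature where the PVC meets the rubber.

T = 45.2 °C

Treat each layer as a resistance in series:
  R'_carbon steel = ln(0.0146/0.0118)/(2πk) = 0.2129/(2π·40.5) = 8.367×10^-4 m·K/W
  R'_PVC = ln(0.0220/0.0146)/(2πk) = 0.4100/(2π·0.213) = 0.3064 m·K/W
  R'_rubber = ln(0.0246/0.0220)/(2πk) = 0.1117/(2π·0.149) = 0.1193 m·K/W
ΣR = 8.367×10^-4 + 0.3064 + 0.1193 = 0.4265 m·K/W
Q' = ΔT/ΣR = (92.9 °C − 26.7 °C)/0.4265 = 155.2 W/m
From the inner boundary to the PVC/rubber interface, ΣR_partial = 0.3072 m·K/W.
T_interface = T_in − Q'·ΣR_partial = 92.9 °C − (155.2)(0.3072) = 45.2 °C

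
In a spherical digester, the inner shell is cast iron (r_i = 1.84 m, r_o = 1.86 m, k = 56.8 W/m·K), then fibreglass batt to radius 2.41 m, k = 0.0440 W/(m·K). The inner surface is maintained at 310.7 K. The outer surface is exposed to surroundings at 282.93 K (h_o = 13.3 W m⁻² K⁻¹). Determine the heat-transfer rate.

Q = 125 W

Treat each layer as a resistance in series:
  R_cast iron = (1/1.84 − 1/1.86)/(4πk) = 0.005844/(4π·56.8) = 8.187×10^-6 K/W
  R_fibreglass batt = (1/1.86 − 1/2.41)/(4πk) = 0.1227/(4π·0.0440) = 0.2219 K/W
  R_conv,out = 1/(4πr²h) = 1/(4π·2.41²·13.3) = 0.001030 K/W
ΣR = 8.187×10^-6 + 0.2219 + 0.001030 = 0.2229 K/W
Q = ΔT/ΣR = (310.7 K − 282.93 K)/0.2229 = 125 W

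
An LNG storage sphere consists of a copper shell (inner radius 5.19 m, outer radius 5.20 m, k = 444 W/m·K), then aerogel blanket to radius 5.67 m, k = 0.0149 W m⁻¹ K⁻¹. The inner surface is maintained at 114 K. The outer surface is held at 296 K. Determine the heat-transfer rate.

Resistance network (inner→outer):
  R_copper = (1/5.19 − 1/5.20)/(4πk) = 3.705×10^-4/(4π·444) = 6.641×10^-8 K/W
  R_aerogel blanket = (1/5.20 − 1/5.67)/(4πk) = 0.01594/(4π·0.0149) = 0.08514 K/W
ΣR = 6.641×10^-8 + 0.08514 = 0.08514 K/W
Q = ΔT/ΣR = (114 K − 296 K)/0.08514 = -2140 W
(Negative Q ⇒ heat flows inward; heat gain = 2140 W.)

Q = 2.14 kW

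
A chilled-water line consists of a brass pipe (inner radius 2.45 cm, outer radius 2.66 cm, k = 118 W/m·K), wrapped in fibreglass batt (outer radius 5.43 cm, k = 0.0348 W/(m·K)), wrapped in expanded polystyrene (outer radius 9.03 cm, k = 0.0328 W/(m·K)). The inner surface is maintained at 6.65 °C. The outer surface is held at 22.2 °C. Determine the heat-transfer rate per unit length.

Series thermal resistances, inner to outer:
  R'_brass = ln(0.0266/0.0245)/(2πk) = 0.08224/(2π·118) = 1.109×10^-4 m·K/W
  R'_fibreglass batt = ln(0.0543/0.0266)/(2πk) = 0.7136/(2π·0.0348) = 3.264 m·K/W
  R'_expanded polystyrene = ln(0.0903/0.0543)/(2πk) = 0.5086/(2π·0.0328) = 2.468 m·K/W
ΣR = 1.109×10^-4 + 3.264 + 2.468 = 5.732 m·K/W
Q' = ΔT/ΣR = (6.65 °C − 22.2 °C)/5.732 = -2.71 W/m
(Negative Q' ⇒ heat flows inward; heat gain = 2.71 W/m.)

Q' = 2.71 W/m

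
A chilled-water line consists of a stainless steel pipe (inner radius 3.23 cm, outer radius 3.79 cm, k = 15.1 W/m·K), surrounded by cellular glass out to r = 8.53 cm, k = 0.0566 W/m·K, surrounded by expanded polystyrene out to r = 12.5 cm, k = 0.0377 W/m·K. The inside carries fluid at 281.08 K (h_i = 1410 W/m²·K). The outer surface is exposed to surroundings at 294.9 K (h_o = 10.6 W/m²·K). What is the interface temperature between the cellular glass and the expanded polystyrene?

T = 288.9 K

Treat each layer as a resistance in series:
  R'_conv,in = 1/(2πr h) = 1/(2π·0.0323·1410) = 0.003495 m·K/W
  R'_stainless steel = ln(0.0379/0.0323)/(2πk) = 0.1599/(2π·15.1) = 0.001685 m·K/W
  R'_cellular glass = ln(0.0853/0.0379)/(2πk) = 0.8112/(2π·0.0566) = 2.281 m·K/W
  R'_expanded polystyrene = ln(0.125/0.0853)/(2πk) = 0.3821/(2π·0.0377) = 1.613 m·K/W
  R'_conv,out = 1/(2πr h) = 1/(2π·0.125·10.6) = 0.1201 m·K/W
ΣR = 0.003495 + 0.001685 + 2.281 + 1.613 + 0.1201 = 4.019 m·K/W
Q' = ΔT/ΣR = (281.08 K − 294.9 K)/4.019 = -3.439 W/m
From the inner boundary to the cellular glass/expanded polystyrene interface, ΣR_partial = 2.286 m·K/W.
T_interface = T_in − Q'·ΣR_partial = 281.08 K − (-3.439)(2.286) = 288.9 K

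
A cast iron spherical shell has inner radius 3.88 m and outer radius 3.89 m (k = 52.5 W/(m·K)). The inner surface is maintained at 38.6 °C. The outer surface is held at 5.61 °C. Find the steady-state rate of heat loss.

Q = 4πk·ΔT/(1/r₁ − 1/r₂) = 4π × 52.5 × 32.99 / (1/3.88 − 1/3.89) = 3.28×10^7 W

Q = 32800 kW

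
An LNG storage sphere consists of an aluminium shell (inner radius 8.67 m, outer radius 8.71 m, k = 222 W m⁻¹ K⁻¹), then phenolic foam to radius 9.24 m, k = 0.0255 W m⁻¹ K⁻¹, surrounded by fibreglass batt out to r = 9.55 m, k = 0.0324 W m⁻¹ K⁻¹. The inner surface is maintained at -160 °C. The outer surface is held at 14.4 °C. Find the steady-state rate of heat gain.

Q = 5980 W

Resistance network (inner→outer):
  R_aluminium = (1/8.67 − 1/8.71)/(4πk) = 5.297×10^-4/(4π·222) = 1.899×10^-7 K/W
  R_phenolic foam = (1/8.71 − 1/9.24)/(4πk) = 0.006585/(4π·0.0255) = 0.02055 K/W
  R_fibreglass batt = (1/9.24 − 1/9.55)/(4πk) = 0.003513/(4π·0.0324) = 0.008628 K/W
ΣR = 1.899×10^-7 + 0.02055 + 0.008628 = 0.02918 K/W
Q = ΔT/ΣR = (-160 °C − 14.4 °C)/0.02918 = -5980 W
(Negative Q ⇒ heat flows inward; heat gain = 5980 W.)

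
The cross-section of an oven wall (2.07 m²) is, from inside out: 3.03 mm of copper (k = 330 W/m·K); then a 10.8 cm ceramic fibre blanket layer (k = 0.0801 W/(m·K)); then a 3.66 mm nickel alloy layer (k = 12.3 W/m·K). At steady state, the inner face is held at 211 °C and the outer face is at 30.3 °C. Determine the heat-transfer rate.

Q = 277 W

Resistance network (inner→outer):
  R_copper = L/(kA) = 0.00303/(330·2.07) = 4.436×10^-6 K/W
  R_ceramic fibre blanket = L/(kA) = 0.108/(0.0801·2.07) = 0.6514 K/W
  R_nickel alloy = L/(kA) = 0.00366/(12.3·2.07) = 1.437×10^-4 K/W
ΣR = 4.436×10^-6 + 0.6514 + 1.437×10^-4 = 0.6515 K/W
Q = ΔT/ΣR = (211 °C − 30.3 °C)/0.6515 = 277 W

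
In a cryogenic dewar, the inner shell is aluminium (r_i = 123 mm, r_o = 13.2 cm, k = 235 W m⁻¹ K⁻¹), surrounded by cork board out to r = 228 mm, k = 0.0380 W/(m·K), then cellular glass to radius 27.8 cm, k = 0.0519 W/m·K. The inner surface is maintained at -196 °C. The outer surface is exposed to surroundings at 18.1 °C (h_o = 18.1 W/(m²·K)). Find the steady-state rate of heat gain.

Q = 26.9 W

Series thermal resistances, inner to outer:
  R_aluminium = (1/0.123 − 1/0.132)/(4πk) = 0.5543/(4π·235) = 1.877×10^-4 K/W
  R_cork board = (1/0.132 − 1/0.228)/(4πk) = 3.190/(4π·0.0380) = 6.680 K/W
  R_cellular glass = (1/0.228 − 1/0.278)/(4πk) = 0.7888/(4π·0.0519) = 1.210 K/W
  R_conv,out = 1/(4πr²h) = 1/(4π·0.278²·18.1) = 0.05689 K/W
ΣR = 1.877×10^-4 + 6.680 + 1.210 + 0.05689 = 7.947 K/W
Q = ΔT/ΣR = (-196 °C − 18.1 °C)/7.947 = -26.9 W
(Negative Q ⇒ heat flows inward; heat gain = 26.9 W.)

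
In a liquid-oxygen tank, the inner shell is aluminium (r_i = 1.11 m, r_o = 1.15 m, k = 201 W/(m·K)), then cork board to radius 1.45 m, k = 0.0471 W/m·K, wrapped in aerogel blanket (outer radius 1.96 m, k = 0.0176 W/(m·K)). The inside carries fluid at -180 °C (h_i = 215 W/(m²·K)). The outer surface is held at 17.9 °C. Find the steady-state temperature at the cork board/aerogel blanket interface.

Treat each layer as a resistance in series:
  R_conv,in = 1/(4πr²h) = 1/(4π·1.11²·215) = 3.004×10^-4 K/W
  R_aluminium = (1/1.11 − 1/1.15)/(4πk) = 0.03134/(4π·201) = 1.241×10^-5 K/W
  R_cork board = (1/1.15 − 1/1.45)/(4πk) = 0.1799/(4π·0.0471) = 0.3040 K/W
  R_aerogel blanket = (1/1.45 − 1/1.96)/(4πk) = 0.1795/(4π·0.0176) = 0.8114 K/W
ΣR = 3.004×10^-4 + 1.241×10^-5 + 0.3040 + 0.8114 = 1.116 K/W
Q = ΔT/ΣR = (-180 °C − 17.9 °C)/1.116 = -177.3 W
From the inner boundary to the cork board/aerogel blanket interface, ΣR_partial = 0.3043 K/W.
T_interface = T_in − Q·ΣR_partial = -180 °C − (-177.3)(0.3043) = -126 °C

T = -126 °C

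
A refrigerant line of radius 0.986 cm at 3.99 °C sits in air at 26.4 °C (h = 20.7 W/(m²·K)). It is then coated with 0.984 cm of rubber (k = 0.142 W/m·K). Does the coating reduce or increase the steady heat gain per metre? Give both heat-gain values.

Critical radius for a cylinder: r_cr = k/h = 0.00686 m = 0.686 cm.
Outer radius after coating: r₂ = 0.00986 + 0.00984 = 0.01970 m.
Since r₁ ≥ r_cr, any added insulation reduces the heat gain.
Bare: R = 1/(2πr₁h) = 0.7798 m·K/W; Q = 22.41/0.7798 = 28.7 W/m.
Coated: R = R_cond + R_conv = 1.166 m·K/W; Q = 22.41/1.166 = 19.2 W/m.

reduces: 28.7 → 19.2 W/m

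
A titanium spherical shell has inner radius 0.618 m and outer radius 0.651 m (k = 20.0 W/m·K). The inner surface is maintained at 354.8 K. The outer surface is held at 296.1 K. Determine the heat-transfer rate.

Q = 4πk·ΔT/(1/r₁ − 1/r₂) = 4π × 20.0 × 58.7 / (1/0.618 − 1/0.651) = 1.80×10^5 W

Q = 180 kW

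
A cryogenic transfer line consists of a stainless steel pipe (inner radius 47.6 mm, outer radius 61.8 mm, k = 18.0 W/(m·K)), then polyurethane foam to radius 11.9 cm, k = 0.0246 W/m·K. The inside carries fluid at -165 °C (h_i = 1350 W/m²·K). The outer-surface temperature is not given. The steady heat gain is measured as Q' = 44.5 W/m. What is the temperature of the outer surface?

Series resistances:
  R'_conv,in = 1/(2πr h) = 1/(2π·0.0476·1350) = 0.002477 m·K/W
  R'_stainless steel = ln(0.0618/0.0476)/(2πk) = 0.2611/(2π·18.0) = 0.002308 m·K/W
  R'_polyurethane foam = ln(0.119/0.0618)/(2πk) = 0.6552/(2π·0.0246) = 4.239 m·K/W
ΣR = 4.244 m·K/W
ΔT = Q'·ΣR = 44.5 × 4.244 = 188.9 K
Heat flows inward, so T_out = T_in + ΔT = -165 + 188.9 = 23.9 °C

T_out = 23.9 °C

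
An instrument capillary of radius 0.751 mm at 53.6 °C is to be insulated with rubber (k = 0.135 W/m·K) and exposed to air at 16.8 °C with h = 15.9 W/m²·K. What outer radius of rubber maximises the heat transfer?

For a cylinder, r_cr = k_ins/h = 0.135/15.9 = 0.00849 m = 0.849 cm

r_cr = 0.849 cm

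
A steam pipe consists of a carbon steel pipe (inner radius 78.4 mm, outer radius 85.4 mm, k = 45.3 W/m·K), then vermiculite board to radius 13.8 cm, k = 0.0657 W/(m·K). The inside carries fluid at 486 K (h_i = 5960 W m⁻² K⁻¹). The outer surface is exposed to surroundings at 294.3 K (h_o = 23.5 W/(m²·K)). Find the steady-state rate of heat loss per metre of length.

Series thermal resistances, inner to outer:
  R'_conv,in = 1/(2πr h) = 1/(2π·0.0784·5960) = 3.406×10^-4 m·K/W
  R'_carbon steel = ln(0.0854/0.0784)/(2πk) = 0.08552/(2π·45.3) = 3.005×10^-4 m·K/W
  R'_vermiculite board = ln(0.138/0.0854)/(2πk) = 0.4799/(2π·0.0657) = 1.163 m·K/W
  R'_conv,out = 1/(2πr h) = 1/(2π·0.138·23.5) = 0.04908 m·K/W
ΣR = 3.406×10^-4 + 3.005×10^-4 + 1.163 + 0.04908 = 1.213 m·K/W
Q' = ΔT/ΣR = (486 K − 294.3 K)/1.213 = 158 W/m

Q' = 158 W/m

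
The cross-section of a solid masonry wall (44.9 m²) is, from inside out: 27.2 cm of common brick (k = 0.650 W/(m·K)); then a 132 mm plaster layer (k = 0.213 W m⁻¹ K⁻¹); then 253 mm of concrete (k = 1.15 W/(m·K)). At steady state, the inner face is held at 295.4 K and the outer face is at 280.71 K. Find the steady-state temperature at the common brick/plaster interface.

T = 290.5 K

Series thermal resistances, inner to outer:
  R_common brick = L/(kA) = 0.272/(0.650·44.9) = 0.009320 K/W
  R_plaster = L/(kA) = 0.132/(0.213·44.9) = 0.01380 K/W
  R_concrete = L/(kA) = 0.253/(1.15·44.9) = 0.004900 K/W
ΣR = 0.009320 + 0.01380 + 0.004900 = 0.02802 K/W
Q = ΔT/ΣR = (295.4 K − 280.71 K)/0.02802 = 524.3 W
From the inner boundary to the common brick/plaster interface, ΣR_partial = 0.009320 K/W.
T_interface = T_in − Q·ΣR_partial = 295.4 K − (524.3)(0.009320) = 290.5 K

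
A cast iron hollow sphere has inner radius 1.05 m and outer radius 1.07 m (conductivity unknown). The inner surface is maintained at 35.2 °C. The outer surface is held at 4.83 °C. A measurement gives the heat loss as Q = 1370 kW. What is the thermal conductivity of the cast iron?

ΣR = ΔT/Q = |35.2 − 4.83|/1.37×10^6 = 2.217×10^-5 K/W
(1/r₁−1/r₂)/(4πk) = 2.217×10^-5 ⇒ k = 0.01780/(4π·2.217×10^-5) = 63.9 W/m·K

k = 63.9 W/m·K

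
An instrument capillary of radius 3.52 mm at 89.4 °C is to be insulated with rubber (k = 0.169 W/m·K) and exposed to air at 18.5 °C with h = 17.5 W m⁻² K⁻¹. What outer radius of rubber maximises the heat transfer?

r_cr = 0.966 cm

For a cylinder, r_cr = k_ins/h = 0.169/17.5 = 0.00966 m = 0.966 cm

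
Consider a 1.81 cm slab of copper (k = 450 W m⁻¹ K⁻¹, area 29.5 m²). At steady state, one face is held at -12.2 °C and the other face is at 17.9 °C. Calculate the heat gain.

Q = kA·ΔT/L = 450 × 29.5 × |-12.2 °C − 17.9 °C| / 0.0181 = 2.21×10^7 W

Q = 22100 kW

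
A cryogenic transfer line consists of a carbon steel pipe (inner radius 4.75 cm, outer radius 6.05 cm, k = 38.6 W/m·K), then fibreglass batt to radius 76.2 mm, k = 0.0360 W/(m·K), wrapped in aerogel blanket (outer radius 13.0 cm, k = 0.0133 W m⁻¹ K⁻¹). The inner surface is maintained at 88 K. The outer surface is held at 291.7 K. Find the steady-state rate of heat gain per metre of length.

Q' = 27.5 W/m

Treat each layer as a resistance in series:
  R'_carbon steel = ln(0.0605/0.0475)/(2πk) = 0.2419/(2π·38.6) = 9.975×10^-4 m·K/W
  R'_fibreglass batt = ln(0.0762/0.0605)/(2πk) = 0.2307/(2π·0.0360) = 1.020 m·K/W
  R'_aerogel blanket = ln(0.130/0.0762)/(2πk) = 0.5342/(2π·0.0133) = 6.392 m·K/W
ΣR = 9.975×10^-4 + 1.020 + 6.392 = 7.413 m·K/W
Q' = ΔT/ΣR = (88 K − 291.7 K)/7.413 = -27.5 W/m
(Negative Q' ⇒ heat flows inward; heat gain = 27.5 W/m.)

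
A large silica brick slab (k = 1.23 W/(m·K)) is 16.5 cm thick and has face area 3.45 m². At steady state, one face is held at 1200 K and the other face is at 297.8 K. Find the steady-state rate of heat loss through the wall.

Q = kA·ΔT/L = 1.23 × 3.45 × |1200 K − 297.8 K| / 0.165 = 23200 W

Q = 23200 W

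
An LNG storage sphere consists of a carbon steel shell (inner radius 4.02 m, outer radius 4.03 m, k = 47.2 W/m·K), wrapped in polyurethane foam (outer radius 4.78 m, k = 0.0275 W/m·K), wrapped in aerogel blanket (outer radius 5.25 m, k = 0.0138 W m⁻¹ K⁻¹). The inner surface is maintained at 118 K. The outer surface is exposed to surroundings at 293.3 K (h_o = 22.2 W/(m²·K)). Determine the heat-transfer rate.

Resistance network (inner→outer):
  R_carbon steel = (1/4.02 − 1/4.03)/(4πk) = 6.173×10^-4/(4π·47.2) = 1.041×10^-6 K/W
  R_polyurethane foam = (1/4.03 − 1/4.78)/(4πk) = 0.03893/(4π·0.0275) = 0.1127 K/W
  R_aerogel blanket = (1/4.78 − 1/5.25)/(4πk) = 0.01873/(4π·0.0138) = 0.1080 K/W
  R_conv,out = 1/(4πr²h) = 1/(4π·5.25²·22.2) = 1.301×10^-4 K/W
ΣR = 1.041×10^-6 + 0.1127 + 0.1080 + 1.301×10^-4 = 0.2208 K/W
Q = ΔT/ΣR = (118 K − 293.3 K)/0.2208 = -794 W
(Negative Q ⇒ heat flows inward; heat gain = 794 W.)

Q = 794 W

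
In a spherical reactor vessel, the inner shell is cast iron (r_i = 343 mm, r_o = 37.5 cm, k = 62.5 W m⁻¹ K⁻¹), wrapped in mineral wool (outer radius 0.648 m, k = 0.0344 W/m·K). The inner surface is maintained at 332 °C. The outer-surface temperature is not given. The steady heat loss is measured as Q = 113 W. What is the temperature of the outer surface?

T_out = 38.3 °C

Series resistances:
  R_cast iron = (1/0.343 − 1/0.375)/(4πk) = 0.2488/(4π·62.5) = 3.168×10^-4 K/W
  R_mineral wool = (1/0.375 − 1/0.648)/(4πk) = 1.123/(4π·0.0344) = 2.599 K/W
ΣR = 2.599 K/W
ΔT = Q·ΣR = 113 × 2.599 = 293.7 K
Heat flows outward, so T_out = T_in − ΔT = 332 − 293.7 = 38.3 °C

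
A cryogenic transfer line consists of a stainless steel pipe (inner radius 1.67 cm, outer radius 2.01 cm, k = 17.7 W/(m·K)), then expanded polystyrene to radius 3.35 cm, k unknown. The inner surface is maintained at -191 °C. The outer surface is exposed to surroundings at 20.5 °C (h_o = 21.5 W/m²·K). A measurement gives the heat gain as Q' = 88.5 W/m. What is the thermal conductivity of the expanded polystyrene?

ΣR = ΔT/Q' = |-191 − 20.5|/88.5 = 2.390 m·K/W
Known resistances:
  R'_stainless steel = ln(0.0201/0.0167)/(2πk) = 0.1853/(2π·17.7) = 0.001666 m·K/W
  R'_conv,out = 1/(2πr h) = 1/(2π·0.0335·21.5) = 0.2210 m·K/W
R_expanded polystyrene = ΣR − ΣR_known = 2.390 − 0.2227 = 2.167 m·K/W
ln(r₂/r₁)/(2πk) = 2.167 ⇒ k = 0.5108/(2π·2.167) = 0.0375 W/m·K

k = 0.0375 W/m·K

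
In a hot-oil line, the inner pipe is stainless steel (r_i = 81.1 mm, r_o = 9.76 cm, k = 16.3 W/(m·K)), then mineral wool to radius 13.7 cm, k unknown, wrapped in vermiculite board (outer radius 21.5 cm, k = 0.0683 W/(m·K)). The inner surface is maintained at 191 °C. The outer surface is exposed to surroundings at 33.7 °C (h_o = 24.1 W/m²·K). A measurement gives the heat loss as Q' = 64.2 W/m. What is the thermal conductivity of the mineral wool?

ΣR = ΔT/Q' = |191 − 33.7|/64.2 = 2.450 m·K/W
Known resistances:
  R'_stainless steel = ln(0.0976/0.0811)/(2πk) = 0.1852/(2π·16.3) = 0.001808 m·K/W
  R'_vermiculite board = ln(0.215/0.137)/(2πk) = 0.4507/(2π·0.0683) = 1.050 m·K/W
  R'_conv,out = 1/(2πr h) = 1/(2π·0.215·24.1) = 0.03072 m·K/W
R_mineral wool = ΣR − ΣR_known = 2.450 − 1.083 = 1.367 m·K/W
ln(r₂/r₁)/(2πk) = 1.367 ⇒ k = 0.3391/(2π·1.367) = 0.0395 W/m·K

k = 0.0395 W/m·K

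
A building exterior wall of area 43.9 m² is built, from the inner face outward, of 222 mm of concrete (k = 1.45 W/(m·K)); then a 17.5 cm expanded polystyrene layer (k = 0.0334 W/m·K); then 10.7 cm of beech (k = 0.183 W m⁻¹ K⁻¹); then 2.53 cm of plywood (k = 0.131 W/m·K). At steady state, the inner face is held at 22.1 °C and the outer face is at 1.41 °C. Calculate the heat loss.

Q = 147 W

Resistance network (inner→outer):
  R_concrete = L/(kA) = 0.222/(1.45·43.9) = 0.003488 K/W
  R_expanded polystyrene = L/(kA) = 0.175/(0.0334·43.9) = 0.1194 K/W
  R_beech = L/(kA) = 0.107/(0.183·43.9) = 0.01332 K/W
  R_plywood = L/(kA) = 0.0253/(0.131·43.9) = 0.004399 K/W
ΣR = 0.003488 + 0.1194 + 0.01332 + 0.004399 = 0.1406 K/W
Q = ΔT/ΣR = (22.1 °C − 1.41 °C)/0.1406 = 147 W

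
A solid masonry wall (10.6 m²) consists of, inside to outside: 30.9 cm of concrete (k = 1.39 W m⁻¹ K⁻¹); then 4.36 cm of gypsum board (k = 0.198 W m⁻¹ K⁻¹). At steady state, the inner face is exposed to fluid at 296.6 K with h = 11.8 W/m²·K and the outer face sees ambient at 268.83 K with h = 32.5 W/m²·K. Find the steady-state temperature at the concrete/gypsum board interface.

T = 281.32 K

Series thermal resistances, inner to outer:
  R_conv,in = 1/(hA) = 1/(11.8·10.6) = 0.007995 K/W
  R_concrete = L/(kA) = 0.309/(1.39·10.6) = 0.02097 K/W
  R_gypsum board = L/(kA) = 0.0436/(0.198·10.6) = 0.02077 K/W
  R_conv,out = 1/(hA) = 1/(32.5·10.6) = 0.002903 K/W
ΣR = 0.007995 + 0.02097 + 0.02077 + 0.002903 = 0.05264 K/W
Q = ΔT/ΣR = (296.6 K − 268.83 K)/0.05264 = 527.5 W
From the inner boundary to the concrete/gypsum board interface, ΣR_partial = 0.02896 K/W.
T_interface = T_in − Q·ΣR_partial = 296.6 K − (527.5)(0.02896) = 281.32 K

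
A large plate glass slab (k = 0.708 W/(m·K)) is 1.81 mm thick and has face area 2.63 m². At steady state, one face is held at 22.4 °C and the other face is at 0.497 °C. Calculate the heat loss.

Q = kA·ΔT/L = 0.708 × 2.63 × |22.4 °C − 0.497 °C| / 0.00181 = 22500 W

Q = 22500 W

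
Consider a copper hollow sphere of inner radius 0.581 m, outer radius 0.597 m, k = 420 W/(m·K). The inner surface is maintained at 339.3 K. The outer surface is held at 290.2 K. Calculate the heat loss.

Q = 5620 kW

Q = 4πk·ΔT/(1/r₁ − 1/r₂) = 4π × 420 × 49.1 / (1/0.581 − 1/0.597) = 5.62×10^6 W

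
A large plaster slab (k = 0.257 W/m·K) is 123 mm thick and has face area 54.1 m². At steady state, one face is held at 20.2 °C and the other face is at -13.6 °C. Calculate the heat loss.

Q = kA·ΔT/L = 0.257 × 54.1 × |20.2 °C − -13.6 °C| / 0.123 = 3820 W

Q = 3820 W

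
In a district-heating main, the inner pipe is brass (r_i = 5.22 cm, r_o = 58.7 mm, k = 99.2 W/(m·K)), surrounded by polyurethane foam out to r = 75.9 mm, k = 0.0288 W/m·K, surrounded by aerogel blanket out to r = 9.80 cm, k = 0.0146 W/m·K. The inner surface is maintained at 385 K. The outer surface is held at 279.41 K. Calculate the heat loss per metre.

Q' = 25.1 W/m

Treat each layer as a resistance in series:
  R'_brass = ln(0.0587/0.0522)/(2πk) = 0.1174/(2π·99.2) = 1.883×10^-4 m·K/W
  R'_polyurethane foam = ln(0.0759/0.0587)/(2πk) = 0.2570/(2π·0.0288) = 1.420 m·K/W
  R'_aerogel blanket = ln(0.0980/0.0759)/(2πk) = 0.2556/(2π·0.0146) = 2.786 m·K/W
ΣR = 1.883×10^-4 + 1.420 + 2.786 = 4.206 m·K/W
Q' = ΔT/ΣR = (385 K − 279.41 K)/4.206 = 25.1 W/m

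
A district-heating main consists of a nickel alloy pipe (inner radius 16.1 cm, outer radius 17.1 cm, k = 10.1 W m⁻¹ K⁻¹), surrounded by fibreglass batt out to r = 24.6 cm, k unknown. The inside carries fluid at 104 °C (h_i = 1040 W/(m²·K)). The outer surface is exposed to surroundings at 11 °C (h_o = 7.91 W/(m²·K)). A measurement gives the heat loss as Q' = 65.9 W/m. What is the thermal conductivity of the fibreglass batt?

ΣR = ΔT/Q' = |104 − 11|/65.9 = 1.411 m·K/W
Known resistances:
  R'_conv,in = 1/(2πr h) = 1/(2π·0.161·1040) = 9.505×10^-4 m·K/W
  R'_nickel alloy = ln(0.171/0.161)/(2πk) = 0.06026/(2π·10.1) = 9.496×10^-4 m·K/W
  R'_conv,out = 1/(2πr h) = 1/(2π·0.246·7.91) = 0.08179 m·K/W
R_fibreglass batt = ΣR − ΣR_known = 1.411 − 0.08369 = 1.327 m·K/W
ln(r₂/r₁)/(2πk) = 1.327 ⇒ k = 0.3637/(2π·1.327) = 0.0436 W/m·K

k = 0.0436 W/m·K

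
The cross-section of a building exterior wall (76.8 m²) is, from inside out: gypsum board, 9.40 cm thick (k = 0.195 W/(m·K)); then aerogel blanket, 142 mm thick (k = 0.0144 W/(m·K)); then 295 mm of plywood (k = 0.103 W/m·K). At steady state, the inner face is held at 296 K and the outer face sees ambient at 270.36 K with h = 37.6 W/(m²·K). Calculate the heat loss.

Series thermal resistances, inner to outer:
  R_gypsum board = L/(kA) = 0.0940/(0.195·76.8) = 0.006277 K/W
  R_aerogel blanket = L/(kA) = 0.142/(0.0144·76.8) = 0.1284 K/W
  R_plywood = L/(kA) = 0.295/(0.103·76.8) = 0.03729 K/W
  R_conv,out = 1/(hA) = 1/(37.6·76.8) = 3.463×10^-4 K/W
ΣR = 0.006277 + 0.1284 + 0.03729 + 3.463×10^-4 = 0.1723 K/W
Q = ΔT/ΣR = (296 K − 270.36 K)/0.1723 = 149 W

Q = 149 W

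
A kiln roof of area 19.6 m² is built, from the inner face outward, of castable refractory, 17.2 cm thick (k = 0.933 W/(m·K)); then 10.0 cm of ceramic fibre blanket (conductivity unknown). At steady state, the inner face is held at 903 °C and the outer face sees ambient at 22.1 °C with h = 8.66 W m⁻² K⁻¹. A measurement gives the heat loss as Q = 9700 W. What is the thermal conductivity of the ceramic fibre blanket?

ΣR = ΔT/Q = |903 − 22.1|/9700 = 0.09081 K/W
Known resistances:
  R_castable refractory = L/(kA) = 0.172/(0.933·19.6) = 0.009406 K/W
  R_conv,out = 1/(hA) = 1/(8.66·19.6) = 0.005892 K/W
R_ceramic fibre blanket = ΣR − ΣR_known = 0.09081 − 0.01530 = 0.07551 K/W
L/(kA) = 0.07551 ⇒ k = 0.100/(0.07551·19.6) = 0.0676 W/m·K

k = 0.0676 W/m·K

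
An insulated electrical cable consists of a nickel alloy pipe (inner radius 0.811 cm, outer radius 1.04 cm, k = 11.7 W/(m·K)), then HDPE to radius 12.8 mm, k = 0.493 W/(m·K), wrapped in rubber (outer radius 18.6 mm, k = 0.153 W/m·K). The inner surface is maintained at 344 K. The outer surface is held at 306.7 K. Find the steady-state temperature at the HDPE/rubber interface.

Resistance network (inner→outer):
  R'_nickel alloy = ln(0.0104/0.00811)/(2πk) = 0.2487/(2π·11.7) = 0.003383 m·K/W
  R'_HDPE = ln(0.0128/0.0104)/(2πk) = 0.2076/(2π·0.493) = 0.06703 m·K/W
  R'_rubber = ln(0.0186/0.0128)/(2πk) = 0.3737/(2π·0.153) = 0.3888 m·K/W
ΣR = 0.003383 + 0.06703 + 0.3888 = 0.4592 m·K/W
Q' = ΔT/ΣR = (344 K − 306.7 K)/0.4592 = 81.23 W/m
From the inner boundary to the HDPE/rubber interface, ΣR_partial = 0.07041 m·K/W.
T_interface = T_in − Q'·ΣR_partial = 344 K − (81.23)(0.07041) = 338.3 K

T = 338.3 K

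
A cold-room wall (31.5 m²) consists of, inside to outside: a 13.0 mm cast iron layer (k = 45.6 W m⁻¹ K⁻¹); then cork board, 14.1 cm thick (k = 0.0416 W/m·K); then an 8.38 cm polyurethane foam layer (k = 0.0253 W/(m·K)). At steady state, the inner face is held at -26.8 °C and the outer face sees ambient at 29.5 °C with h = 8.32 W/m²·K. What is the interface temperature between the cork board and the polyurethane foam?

Series thermal resistances, inner to outer:
  R_cast iron = L/(kA) = 0.0130/(45.6·31.5) = 9.050×10^-6 K/W
  R_cork board = L/(kA) = 0.141/(0.0416·31.5) = 0.1076 K/W
  R_polyurethane foam = L/(kA) = 0.0838/(0.0253·31.5) = 0.1052 K/W
  R_conv,out = 1/(hA) = 1/(8.32·31.5) = 0.003816 K/W
ΣR = 9.050×10^-6 + 0.1076 + 0.1052 + 0.003816 = 0.2166 K/W
Q = ΔT/ΣR = (-26.8 °C − 29.5 °C)/0.2166 = -259.9 W
From the inner boundary to the cork board/polyurethane foam interface, ΣR_partial = 0.1076 K/W.
T_interface = T_in − Q·ΣR_partial = -26.8 °C − (-259.9)(0.1076) = 1.17 °C

T = 1.17 °C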